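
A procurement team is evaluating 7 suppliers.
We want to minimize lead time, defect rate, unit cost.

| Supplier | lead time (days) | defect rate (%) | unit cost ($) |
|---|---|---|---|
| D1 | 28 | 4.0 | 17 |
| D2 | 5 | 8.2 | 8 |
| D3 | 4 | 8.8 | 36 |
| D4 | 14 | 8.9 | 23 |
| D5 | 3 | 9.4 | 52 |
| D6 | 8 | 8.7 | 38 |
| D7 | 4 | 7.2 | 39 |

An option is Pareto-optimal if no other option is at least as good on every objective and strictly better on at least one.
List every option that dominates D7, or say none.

D1: worse on lead time (28 vs 4).
D2: worse on lead time (5 vs 4).
D3: worse on defect rate (8.8 vs 7.2).
D4: worse on lead time (14 vs 4).
D5: worse on defect rate (9.4 vs 7.2).
D6: worse on lead time (8 vs 4).
No option dominates D7.

none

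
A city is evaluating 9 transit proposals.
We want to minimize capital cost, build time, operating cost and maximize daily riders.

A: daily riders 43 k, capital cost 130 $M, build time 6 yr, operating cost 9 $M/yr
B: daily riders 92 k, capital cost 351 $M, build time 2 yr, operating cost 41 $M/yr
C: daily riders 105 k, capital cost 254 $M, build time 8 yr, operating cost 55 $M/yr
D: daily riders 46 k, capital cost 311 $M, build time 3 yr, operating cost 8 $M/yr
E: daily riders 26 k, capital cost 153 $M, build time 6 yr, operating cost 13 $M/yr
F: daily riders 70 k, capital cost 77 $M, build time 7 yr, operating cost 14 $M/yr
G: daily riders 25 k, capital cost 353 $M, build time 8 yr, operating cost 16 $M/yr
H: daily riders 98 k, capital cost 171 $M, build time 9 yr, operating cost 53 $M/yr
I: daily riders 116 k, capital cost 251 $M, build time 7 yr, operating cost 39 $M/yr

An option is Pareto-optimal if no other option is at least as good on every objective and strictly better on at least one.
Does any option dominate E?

Yes

A vs E: daily riders 43≥26, capital cost 130≤153, build time 6≤6, operating cost 9≤13 — A is at least as good on every objective and strictly better on at least one, so A dominates E.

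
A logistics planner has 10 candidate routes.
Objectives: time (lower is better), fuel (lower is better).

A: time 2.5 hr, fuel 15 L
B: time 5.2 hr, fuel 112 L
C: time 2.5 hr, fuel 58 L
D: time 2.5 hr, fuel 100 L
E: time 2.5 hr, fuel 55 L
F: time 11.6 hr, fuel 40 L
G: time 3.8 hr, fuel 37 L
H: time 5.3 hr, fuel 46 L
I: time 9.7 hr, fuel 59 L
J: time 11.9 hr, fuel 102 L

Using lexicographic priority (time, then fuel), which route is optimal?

First minimize time: best is 2.5, kept {A, C, D, E}.
Then minimize fuel: best is 15, kept {A}.

A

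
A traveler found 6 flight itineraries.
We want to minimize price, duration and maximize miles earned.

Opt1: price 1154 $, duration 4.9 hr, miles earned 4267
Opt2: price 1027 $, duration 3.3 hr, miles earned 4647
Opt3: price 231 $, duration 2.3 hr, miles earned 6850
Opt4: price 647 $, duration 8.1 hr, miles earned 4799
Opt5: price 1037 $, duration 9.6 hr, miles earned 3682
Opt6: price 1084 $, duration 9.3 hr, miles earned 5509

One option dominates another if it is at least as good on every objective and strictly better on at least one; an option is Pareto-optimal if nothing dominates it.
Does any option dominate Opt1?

Yes

Opt2 vs Opt1: price 1027≤1154, duration 3.3≤4.9, miles earned 4647≥4267 — Opt2 is at least as good on every objective and strictly better on at least one, so Opt2 dominates Opt1.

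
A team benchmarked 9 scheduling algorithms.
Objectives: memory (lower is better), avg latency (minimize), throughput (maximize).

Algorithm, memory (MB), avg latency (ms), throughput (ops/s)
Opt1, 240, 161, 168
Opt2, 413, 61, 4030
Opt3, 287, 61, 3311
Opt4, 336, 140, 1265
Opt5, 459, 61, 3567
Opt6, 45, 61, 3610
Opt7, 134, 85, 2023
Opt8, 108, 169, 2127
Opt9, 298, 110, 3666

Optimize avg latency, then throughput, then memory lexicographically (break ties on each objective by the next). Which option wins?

Opt2

First minimize avg latency: best is 61, kept {Opt2, Opt3, Opt5, Opt6}.
Then maximize throughput: best is 4030, kept {Opt2}.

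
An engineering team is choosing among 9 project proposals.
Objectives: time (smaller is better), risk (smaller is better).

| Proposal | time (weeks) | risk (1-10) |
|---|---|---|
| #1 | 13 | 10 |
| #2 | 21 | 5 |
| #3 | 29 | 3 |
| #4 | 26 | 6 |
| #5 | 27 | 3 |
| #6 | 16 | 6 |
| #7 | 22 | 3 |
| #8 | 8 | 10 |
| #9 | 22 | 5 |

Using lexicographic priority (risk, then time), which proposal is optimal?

#7

First minimize risk: best is 3, kept {#3, #5, #7}.
Then minimize time: best is 22, kept {#7}.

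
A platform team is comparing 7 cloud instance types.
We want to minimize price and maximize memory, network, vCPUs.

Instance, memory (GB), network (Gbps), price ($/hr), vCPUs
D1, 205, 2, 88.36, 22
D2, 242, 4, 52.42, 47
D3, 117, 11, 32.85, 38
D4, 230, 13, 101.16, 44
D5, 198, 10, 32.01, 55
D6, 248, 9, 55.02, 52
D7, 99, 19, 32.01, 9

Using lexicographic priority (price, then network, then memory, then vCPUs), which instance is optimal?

D7

First minimize price: best is 32.01, kept {D5, D7}.
Then maximize network: best is 19, kept {D7}.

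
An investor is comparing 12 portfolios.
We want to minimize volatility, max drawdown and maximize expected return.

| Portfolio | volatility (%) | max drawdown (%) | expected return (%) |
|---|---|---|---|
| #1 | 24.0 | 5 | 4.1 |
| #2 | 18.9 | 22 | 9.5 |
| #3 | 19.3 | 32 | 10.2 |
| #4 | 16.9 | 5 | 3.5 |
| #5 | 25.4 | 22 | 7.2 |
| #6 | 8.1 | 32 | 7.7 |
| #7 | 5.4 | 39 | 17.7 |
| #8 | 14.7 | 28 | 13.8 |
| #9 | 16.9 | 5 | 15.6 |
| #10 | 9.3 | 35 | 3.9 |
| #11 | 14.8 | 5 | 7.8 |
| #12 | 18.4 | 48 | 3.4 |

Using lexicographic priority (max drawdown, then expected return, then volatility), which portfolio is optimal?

#9

First minimize max drawdown: best is 5, kept {#1, #4, #9, #11}.
Then maximize expected return: best is 15.6, kept {#9}.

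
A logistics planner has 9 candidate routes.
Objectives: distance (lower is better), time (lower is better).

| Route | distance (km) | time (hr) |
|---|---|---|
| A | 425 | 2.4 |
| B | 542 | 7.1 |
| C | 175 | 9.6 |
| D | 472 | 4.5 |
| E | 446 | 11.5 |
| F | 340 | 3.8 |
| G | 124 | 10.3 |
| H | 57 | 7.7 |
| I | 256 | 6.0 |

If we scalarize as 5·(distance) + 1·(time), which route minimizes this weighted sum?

H

A: 5·425 + 1·2.4 = 2127.4
B: 5·542 + 1·7.1 = 2717.1
C: 5·175 + 1·9.6 = 884.6
D: 5·472 + 1·4.5 = 2364.5
E: 5·446 + 1·11.5 = 2241.5
F: 5·340 + 1·3.8 = 1703.8
G: 5·124 + 1·10.3 = 630.3
H: 5·57 + 1·7.7 = 292.7
I: 5·256 + 1·6.0 = 1286.0
Lowest: H at 292.7.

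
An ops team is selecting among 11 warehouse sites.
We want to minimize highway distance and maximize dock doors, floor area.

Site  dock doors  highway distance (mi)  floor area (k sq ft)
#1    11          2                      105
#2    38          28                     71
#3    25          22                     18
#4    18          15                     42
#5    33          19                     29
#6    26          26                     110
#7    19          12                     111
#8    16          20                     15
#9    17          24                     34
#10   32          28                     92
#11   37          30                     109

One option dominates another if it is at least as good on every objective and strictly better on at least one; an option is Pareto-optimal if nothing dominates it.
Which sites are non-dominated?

#1, #2, #5, #6, #7, #10, #11

#1: not dominated (best highway distance).
#2: not dominated (best dock doors).
#3: dominated by #5 (dock doors 33≥25, highway distance 19≤22, floor area 29≥18).
#4: dominated by #7 (dock doors 19≥18, highway distance 12≤15, floor area 111≥42).
#5: not dominated.
#6: not dominated.
#7: not dominated (best floor area).
#8: dominated by #4 (dock doors 18≥16, highway distance 15≤20, floor area 42≥15).
#9: dominated by #4 (dock doors 18≥17, highway distance 15≤24, floor area 42≥34).
#10: not dominated.
#11: not dominated.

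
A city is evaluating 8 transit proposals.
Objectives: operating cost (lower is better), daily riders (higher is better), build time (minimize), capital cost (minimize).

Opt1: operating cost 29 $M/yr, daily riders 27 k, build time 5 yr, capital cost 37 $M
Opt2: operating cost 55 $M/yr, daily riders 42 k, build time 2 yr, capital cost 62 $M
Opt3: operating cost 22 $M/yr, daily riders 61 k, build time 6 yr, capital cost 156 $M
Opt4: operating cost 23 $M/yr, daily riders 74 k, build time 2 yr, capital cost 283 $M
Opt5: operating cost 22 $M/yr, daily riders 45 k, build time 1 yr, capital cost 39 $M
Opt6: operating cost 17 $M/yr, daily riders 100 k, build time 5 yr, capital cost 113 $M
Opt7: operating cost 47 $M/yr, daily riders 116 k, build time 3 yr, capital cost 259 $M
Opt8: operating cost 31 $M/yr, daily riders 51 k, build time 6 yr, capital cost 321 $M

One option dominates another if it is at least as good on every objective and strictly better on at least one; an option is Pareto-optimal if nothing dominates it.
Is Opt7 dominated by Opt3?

Opt3 vs Opt7: Opt3 is worse on daily riders (61 vs 116), so it does not dominate Opt7.

No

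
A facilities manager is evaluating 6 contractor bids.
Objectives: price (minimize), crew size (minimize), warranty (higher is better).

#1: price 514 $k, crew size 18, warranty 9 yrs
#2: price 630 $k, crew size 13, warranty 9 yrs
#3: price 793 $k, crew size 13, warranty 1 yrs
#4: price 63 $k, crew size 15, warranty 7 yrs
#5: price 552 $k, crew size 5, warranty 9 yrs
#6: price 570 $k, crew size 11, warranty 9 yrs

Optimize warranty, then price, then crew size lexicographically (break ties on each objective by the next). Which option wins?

First maximize warranty: best is 9, kept {#1, #2, #5, #6}.
Then minimize price: best is 514, kept {#1}.

#1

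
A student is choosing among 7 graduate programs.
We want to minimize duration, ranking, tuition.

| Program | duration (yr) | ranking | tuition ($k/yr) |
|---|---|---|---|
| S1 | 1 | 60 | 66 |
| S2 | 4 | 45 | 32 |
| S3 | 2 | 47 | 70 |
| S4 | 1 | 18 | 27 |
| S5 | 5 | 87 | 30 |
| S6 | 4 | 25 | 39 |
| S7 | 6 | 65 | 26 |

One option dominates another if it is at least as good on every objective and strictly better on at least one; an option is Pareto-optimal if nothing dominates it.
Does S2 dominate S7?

No

S2 vs S7: S2 is worse on tuition (32 vs 26), so it does not dominate S7.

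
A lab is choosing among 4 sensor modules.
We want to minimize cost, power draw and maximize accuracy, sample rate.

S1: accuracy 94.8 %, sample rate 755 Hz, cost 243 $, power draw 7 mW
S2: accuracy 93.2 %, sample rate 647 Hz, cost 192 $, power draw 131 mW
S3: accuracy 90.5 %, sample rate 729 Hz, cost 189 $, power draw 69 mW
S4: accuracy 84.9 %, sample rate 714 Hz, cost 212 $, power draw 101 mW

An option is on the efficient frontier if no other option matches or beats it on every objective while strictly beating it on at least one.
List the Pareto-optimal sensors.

S1: not dominated (best accuracy).
S2: not dominated.
S3: not dominated (best cost).
S4: dominated by S3 (accuracy 90.5≥84.9, sample rate 729≥714, cost 189≤212, power draw 69≤101).

S1, S2, S3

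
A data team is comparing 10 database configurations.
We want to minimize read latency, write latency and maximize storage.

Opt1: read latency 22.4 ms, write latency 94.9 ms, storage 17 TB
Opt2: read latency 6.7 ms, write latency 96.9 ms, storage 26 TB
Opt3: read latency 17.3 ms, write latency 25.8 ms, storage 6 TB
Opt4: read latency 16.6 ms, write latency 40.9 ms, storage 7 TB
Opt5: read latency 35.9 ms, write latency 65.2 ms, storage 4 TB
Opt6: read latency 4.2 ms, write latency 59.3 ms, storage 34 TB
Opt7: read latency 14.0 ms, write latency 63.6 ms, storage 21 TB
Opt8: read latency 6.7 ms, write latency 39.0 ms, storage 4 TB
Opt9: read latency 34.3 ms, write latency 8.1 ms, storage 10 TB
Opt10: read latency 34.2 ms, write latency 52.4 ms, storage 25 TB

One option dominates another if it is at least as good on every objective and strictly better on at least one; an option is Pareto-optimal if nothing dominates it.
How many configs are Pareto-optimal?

6

Opt1: dominated by Opt6 (read latency 4.2≤22.4, write latency 59.3≤94.9, storage 34≥17).
Opt2: dominated by Opt6 (read latency 4.2≤6.7, write latency 59.3≤96.9, storage 34≥26).
Opt3: not dominated.
Opt4: not dominated.
Opt5: dominated by Opt3 (read latency 17.3≤35.9, write latency 25.8≤65.2, storage 6≥4).
Opt6: not dominated (best read latency).
Opt7: dominated by Opt6 (read latency 4.2≤14.0, write latency 59.3≤63.6, storage 34≥21).
Opt8: not dominated.
Opt9: not dominated (best write latency).
Opt10: not dominated.
Pareto-optimal: Opt3, Opt4, Opt6, Opt8, Opt9, Opt10 → 6.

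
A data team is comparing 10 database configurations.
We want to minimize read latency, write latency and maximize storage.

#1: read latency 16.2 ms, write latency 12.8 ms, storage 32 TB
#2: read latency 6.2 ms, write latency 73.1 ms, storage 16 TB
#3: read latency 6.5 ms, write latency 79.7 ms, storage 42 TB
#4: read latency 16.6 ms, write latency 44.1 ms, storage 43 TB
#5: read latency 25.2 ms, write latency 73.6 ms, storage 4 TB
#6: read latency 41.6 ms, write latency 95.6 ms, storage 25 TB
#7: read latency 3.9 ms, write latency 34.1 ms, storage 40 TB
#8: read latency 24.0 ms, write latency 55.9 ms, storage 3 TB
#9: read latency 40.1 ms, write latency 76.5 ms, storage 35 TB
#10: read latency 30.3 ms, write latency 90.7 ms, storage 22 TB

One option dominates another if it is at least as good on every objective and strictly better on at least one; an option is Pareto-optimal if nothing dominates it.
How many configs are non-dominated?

4

#1: not dominated (best write latency).
#2: dominated by #7 (read latency 3.9≤6.2, write latency 34.1≤73.1, storage 40≥16).
#3: not dominated.
#4: not dominated (best storage).
#5: dominated by #1 (read latency 16.2≤25.2, write latency 12.8≤73.6, storage 32≥4).
#6: dominated by #1 (read latency 16.2≤41.6, write latency 12.8≤95.6, storage 32≥25).
#7: not dominated (best read latency).
#8: dominated by #1 (read latency 16.2≤24.0, write latency 12.8≤55.9, storage 32≥3).
#9: dominated by #4 (read latency 16.6≤40.1, write latency 44.1≤76.5, storage 43≥35).
#10: dominated by #1 (read latency 16.2≤30.3, write latency 12.8≤90.7, storage 32≥22).
Pareto-optimal: #1, #3, #4, #7 → 4.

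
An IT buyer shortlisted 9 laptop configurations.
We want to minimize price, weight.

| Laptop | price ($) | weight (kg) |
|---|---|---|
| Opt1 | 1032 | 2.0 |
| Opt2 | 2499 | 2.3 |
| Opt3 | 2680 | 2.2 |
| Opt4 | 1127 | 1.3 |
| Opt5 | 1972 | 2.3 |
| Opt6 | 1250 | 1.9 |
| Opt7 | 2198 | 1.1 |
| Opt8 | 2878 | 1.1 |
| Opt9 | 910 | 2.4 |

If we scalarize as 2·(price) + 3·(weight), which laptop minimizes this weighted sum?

Opt9

Opt1: 2·1032 + 3·2.0 = 2070.0
Opt2: 2·2499 + 3·2.3 = 5004.9
Opt3: 2·2680 + 3·2.2 = 5366.6
Opt4: 2·1127 + 3·1.3 = 2257.9
Opt5: 2·1972 + 3·2.3 = 3950.9
Opt6: 2·1250 + 3·1.9 = 2505.7
Opt7: 2·2198 + 3·1.1 = 4399.3
Opt8: 2·2878 + 3·1.1 = 5759.3
Opt9: 2·910 + 3·2.4 = 1827.2
Lowest: Opt9 at 1827.2.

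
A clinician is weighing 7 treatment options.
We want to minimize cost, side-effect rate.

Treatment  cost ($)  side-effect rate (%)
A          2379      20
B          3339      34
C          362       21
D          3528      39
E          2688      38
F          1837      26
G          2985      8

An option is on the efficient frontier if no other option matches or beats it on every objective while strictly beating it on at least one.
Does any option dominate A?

No

B: worse on cost (3339 vs 2379).
C: worse on side-effect rate (21 vs 20).
D: worse on cost (3528 vs 2379).
E: worse on cost (2688 vs 2379).
F: worse on side-effect rate (26 vs 20).
G: worse on cost (2985 vs 2379).
No option is at least as good as A on every objective and strictly better on one.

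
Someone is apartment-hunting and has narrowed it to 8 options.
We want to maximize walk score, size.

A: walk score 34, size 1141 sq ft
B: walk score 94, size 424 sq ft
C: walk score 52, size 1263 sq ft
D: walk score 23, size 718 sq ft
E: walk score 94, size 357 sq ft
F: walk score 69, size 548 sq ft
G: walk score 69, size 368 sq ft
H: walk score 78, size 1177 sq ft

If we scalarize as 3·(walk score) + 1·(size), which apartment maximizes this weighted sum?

C

A: 3·34 + 1·1141 = 1243
B: 3·94 + 1·424 = 706
C: 3·52 + 1·1263 = 1419
D: 3·23 + 1·718 = 787
E: 3·94 + 1·357 = 639
F: 3·69 + 1·548 = 755
G: 3·69 + 1·368 = 575
H: 3·78 + 1·1177 = 1411
Highest: C at 1419.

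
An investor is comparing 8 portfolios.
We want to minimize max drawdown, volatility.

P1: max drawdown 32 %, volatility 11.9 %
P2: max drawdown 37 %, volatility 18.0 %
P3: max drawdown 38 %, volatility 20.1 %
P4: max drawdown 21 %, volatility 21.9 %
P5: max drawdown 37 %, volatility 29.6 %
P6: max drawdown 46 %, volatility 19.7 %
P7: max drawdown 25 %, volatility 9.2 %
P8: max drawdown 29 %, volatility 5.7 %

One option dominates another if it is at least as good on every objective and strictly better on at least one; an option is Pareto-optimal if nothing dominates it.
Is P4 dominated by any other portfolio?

P1: worse on max drawdown (32 vs 21).
P2: worse on max drawdown (37 vs 21).
P3: worse on max drawdown (38 vs 21).
P5: worse on max drawdown (37 vs 21).
P6: worse on max drawdown (46 vs 21).
P7: worse on max drawdown (25 vs 21).
P8: worse on max drawdown (29 vs 21).
No option is at least as good as P4 on every objective and strictly better on one.

No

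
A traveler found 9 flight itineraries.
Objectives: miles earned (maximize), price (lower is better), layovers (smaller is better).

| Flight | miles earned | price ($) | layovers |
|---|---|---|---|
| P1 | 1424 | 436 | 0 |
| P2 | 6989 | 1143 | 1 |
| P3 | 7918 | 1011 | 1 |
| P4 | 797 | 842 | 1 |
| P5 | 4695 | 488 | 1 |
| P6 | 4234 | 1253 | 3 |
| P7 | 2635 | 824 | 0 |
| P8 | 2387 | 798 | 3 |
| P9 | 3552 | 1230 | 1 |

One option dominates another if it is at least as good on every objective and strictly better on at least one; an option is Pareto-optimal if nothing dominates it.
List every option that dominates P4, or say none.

P1: miles earned 1424≥797, price 436≤842, layovers 0≤1 — dominates P4.
P5: miles earned 4695≥797, price 488≤842, layovers 1≤1 — dominates P4.
P7: miles earned 2635≥797, price 824≤842, layovers 0≤1 — dominates P4.
Others (P2, P3, P6, P8, P9) are each worse than P4 on at least one objective.

P1, P5, P7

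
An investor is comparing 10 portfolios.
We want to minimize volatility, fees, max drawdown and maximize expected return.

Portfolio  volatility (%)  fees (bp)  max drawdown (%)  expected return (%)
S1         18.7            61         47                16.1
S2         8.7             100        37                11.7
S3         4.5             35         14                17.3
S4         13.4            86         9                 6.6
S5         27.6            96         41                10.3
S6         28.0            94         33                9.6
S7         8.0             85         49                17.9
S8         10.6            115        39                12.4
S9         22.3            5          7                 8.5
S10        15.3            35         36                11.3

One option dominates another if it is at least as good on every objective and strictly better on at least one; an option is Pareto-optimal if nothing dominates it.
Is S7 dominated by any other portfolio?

S1: worse on volatility (18.7 vs 8.0).
S2: worse on volatility (8.7 vs 8.0).
S3: worse on expected return (17.3 vs 17.9).
S4: worse on volatility (13.4 vs 8.0).
S5: worse on volatility (27.6 vs 8.0).
S6: worse on volatility (28.0 vs 8.0).
S8: worse on volatility (10.6 vs 8.0).
S9: worse on volatility (22.3 vs 8.0).
S10: worse on volatility (15.3 vs 8.0).
No option is at least as good as S7 on every objective and strictly better on one.

No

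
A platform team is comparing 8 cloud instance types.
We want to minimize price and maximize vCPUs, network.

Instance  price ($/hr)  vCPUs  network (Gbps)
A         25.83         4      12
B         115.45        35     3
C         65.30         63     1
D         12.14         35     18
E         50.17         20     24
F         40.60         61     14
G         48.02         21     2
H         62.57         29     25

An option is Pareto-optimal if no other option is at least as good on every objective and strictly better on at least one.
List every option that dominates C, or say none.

none

A: worse on vCPUs (4 vs 63).
B: worse on price (115.45 vs 65.30).
D: worse on vCPUs (35 vs 63).
E: worse on vCPUs (20 vs 63).
F: worse on vCPUs (61 vs 63).
G: worse on vCPUs (21 vs 63).
H: worse on vCPUs (29 vs 63).
No option dominates C.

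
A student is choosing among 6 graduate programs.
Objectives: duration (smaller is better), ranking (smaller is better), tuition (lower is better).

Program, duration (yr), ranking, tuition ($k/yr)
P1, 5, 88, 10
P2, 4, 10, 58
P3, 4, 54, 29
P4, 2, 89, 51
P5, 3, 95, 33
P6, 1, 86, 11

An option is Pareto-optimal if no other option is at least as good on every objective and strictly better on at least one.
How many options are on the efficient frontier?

4

P1: not dominated (best tuition).
P2: not dominated (best ranking).
P3: not dominated.
P4: dominated by P6 (duration 1≤2, ranking 86≤89, tuition 11≤51).
P5: dominated by P6 (duration 1≤3, ranking 86≤95, tuition 11≤33).
P6: not dominated (best duration).
Pareto-optimal: P1, P2, P3, P6 → 4.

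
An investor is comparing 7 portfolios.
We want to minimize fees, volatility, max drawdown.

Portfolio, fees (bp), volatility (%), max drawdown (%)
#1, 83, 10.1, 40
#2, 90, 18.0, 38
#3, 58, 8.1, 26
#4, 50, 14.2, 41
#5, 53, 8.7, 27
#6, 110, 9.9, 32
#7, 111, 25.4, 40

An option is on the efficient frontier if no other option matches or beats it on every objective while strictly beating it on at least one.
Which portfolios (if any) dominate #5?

none

#1: worse on fees (83 vs 53).
#2: worse on fees (90 vs 53).
#3: worse on fees (58 vs 53).
#4: worse on volatility (14.2 vs 8.7).
#6: worse on fees (110 vs 53).
#7: worse on fees (111 vs 53).
No option dominates #5.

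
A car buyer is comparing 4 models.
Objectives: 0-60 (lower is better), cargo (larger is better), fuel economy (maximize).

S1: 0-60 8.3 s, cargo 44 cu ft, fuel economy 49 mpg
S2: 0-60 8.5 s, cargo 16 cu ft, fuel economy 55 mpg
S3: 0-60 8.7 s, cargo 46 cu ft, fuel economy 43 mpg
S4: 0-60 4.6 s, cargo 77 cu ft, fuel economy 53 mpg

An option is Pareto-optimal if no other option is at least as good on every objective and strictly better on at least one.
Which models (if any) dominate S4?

none

S1: worse on 0-60 (8.3 vs 4.6).
S2: worse on 0-60 (8.5 vs 4.6).
S3: worse on 0-60 (8.7 vs 4.6).
No option dominates S4.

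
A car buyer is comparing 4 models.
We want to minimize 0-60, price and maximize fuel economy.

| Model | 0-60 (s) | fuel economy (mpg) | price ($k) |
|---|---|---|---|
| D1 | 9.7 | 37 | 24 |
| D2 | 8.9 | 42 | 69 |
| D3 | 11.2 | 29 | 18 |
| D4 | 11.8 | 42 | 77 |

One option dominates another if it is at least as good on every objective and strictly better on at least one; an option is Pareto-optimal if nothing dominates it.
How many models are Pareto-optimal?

D1: not dominated.
D2: not dominated (best 0-60).
D3: not dominated (best price).
D4: dominated by D2 (0-60 8.9≤11.8, fuel economy 42≥42, price 69≤77).
Pareto-optimal: D1, D2, D3 → 3.

3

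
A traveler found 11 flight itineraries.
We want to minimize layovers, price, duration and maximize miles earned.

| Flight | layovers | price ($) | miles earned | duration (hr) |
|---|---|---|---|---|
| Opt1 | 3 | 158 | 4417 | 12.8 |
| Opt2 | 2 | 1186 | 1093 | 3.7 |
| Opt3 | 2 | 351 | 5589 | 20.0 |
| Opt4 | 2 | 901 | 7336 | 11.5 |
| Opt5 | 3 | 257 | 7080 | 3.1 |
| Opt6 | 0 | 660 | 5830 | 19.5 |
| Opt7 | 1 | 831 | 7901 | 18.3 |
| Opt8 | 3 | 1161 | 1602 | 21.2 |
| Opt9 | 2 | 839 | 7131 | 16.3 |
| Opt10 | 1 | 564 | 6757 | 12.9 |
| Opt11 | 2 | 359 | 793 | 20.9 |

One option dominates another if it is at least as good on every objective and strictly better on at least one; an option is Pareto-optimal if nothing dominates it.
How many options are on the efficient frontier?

Opt1: not dominated (best price).
Opt2: not dominated.
Opt3: not dominated.
Opt4: not dominated.
Opt5: not dominated (best duration).
Opt6: not dominated (best layovers).
Opt7: not dominated (best miles earned).
Opt8: dominated by Opt1 (layovers 3≤3, price 158≤1161, miles earned 4417≥1602, duration 12.8≤21.2).
Opt9: not dominated.
Opt10: not dominated.
Opt11: dominated by Opt3 (layovers 2≤2, price 351≤359, miles earned 5589≥793, duration 20.0≤20.9).
Pareto-optimal: Opt1, Opt2, Opt3, Opt4, Opt5, Opt6, Opt7, Opt9, Opt10 → 9.

9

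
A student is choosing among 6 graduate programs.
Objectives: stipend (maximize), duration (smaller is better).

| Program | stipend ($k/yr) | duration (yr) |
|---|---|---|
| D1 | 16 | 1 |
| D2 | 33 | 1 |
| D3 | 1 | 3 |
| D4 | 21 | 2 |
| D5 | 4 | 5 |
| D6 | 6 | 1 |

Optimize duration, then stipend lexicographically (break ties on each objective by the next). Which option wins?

First minimize duration: best is 1, kept {D1, D2, D6}.
Then maximize stipend: best is 33, kept {D2}.

D2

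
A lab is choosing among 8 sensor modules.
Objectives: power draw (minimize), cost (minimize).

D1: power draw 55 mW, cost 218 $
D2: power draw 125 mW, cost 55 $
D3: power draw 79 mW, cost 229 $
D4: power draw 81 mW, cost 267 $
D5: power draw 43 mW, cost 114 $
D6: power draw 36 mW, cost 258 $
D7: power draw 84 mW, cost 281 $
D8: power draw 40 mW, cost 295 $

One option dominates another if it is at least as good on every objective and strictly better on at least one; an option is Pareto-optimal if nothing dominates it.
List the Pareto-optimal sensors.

D1: dominated by D5 (power draw 43≤55, cost 114≤218).
D2: not dominated (best cost).
D3: dominated by D1 (power draw 55≤79, cost 218≤229).
D4: dominated by D1 (power draw 55≤81, cost 218≤267).
D5: not dominated.
D6: not dominated (best power draw).
D7: dominated by D1 (power draw 55≤84, cost 218≤281).
D8: dominated by D6 (power draw 36≤40, cost 258≤295).

D2, D5, D6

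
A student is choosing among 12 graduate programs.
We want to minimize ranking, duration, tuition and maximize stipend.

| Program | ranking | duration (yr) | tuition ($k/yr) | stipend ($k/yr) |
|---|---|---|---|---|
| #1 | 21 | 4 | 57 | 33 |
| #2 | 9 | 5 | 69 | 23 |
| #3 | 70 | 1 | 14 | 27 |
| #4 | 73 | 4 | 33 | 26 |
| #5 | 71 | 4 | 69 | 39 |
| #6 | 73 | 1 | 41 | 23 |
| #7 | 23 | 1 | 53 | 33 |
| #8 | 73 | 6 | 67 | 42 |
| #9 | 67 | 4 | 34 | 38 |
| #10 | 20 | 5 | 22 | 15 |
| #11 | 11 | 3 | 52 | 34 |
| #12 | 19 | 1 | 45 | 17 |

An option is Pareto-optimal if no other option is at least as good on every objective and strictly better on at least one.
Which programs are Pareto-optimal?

#1: dominated by #11 (ranking 11≤21, duration 3≤4, tuition 52≤57, stipend 34≥33).
#2: not dominated (best ranking).
#3: not dominated (best tuition).
#4: dominated by #3 (ranking 70≤73, duration 1≤4, tuition 14≤33, stipend 27≥26).
#5: not dominated.
#6: dominated by #3 (ranking 70≤73, duration 1≤1, tuition 14≤41, stipend 27≥23).
#7: not dominated.
#8: not dominated (best stipend).
#9: not dominated.
#10: not dominated.
#11: not dominated.
#12: not dominated.

#2, #3, #5, #7, #8, #9, #10, #11, #12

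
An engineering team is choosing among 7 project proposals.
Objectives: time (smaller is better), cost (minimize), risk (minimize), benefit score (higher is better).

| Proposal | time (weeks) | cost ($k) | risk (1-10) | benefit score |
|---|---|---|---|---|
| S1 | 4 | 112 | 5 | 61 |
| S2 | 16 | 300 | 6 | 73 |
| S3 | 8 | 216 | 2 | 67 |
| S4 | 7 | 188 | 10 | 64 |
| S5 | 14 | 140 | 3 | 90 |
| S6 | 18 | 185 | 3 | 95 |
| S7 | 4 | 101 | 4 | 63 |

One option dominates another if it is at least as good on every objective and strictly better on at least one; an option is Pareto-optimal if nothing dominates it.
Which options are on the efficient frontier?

S3, S4, S5, S6, S7

S1: dominated by S7 (time 4≤4, cost 101≤112, risk 4≤5, benefit score 63≥61).
S2: dominated by S5 (time 14≤16, cost 140≤300, risk 3≤6, benefit score 90≥73).
S3: not dominated (best risk).
S4: not dominated.
S5: not dominated.
S6: not dominated (best benefit score).
S7: not dominated (best cost).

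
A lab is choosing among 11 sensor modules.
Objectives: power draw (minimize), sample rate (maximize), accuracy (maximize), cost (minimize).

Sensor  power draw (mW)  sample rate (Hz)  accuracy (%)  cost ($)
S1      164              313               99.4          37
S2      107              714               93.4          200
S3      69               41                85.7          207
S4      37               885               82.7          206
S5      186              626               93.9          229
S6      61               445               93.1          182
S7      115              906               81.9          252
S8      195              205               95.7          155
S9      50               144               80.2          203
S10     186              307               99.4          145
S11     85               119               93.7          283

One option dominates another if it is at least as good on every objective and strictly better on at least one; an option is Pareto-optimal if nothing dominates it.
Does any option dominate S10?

Yes

S1 vs S10: power draw 164≤186, sample rate 313≥307, accuracy 99.4≥99.4, cost 37≤145 — S1 is at least as good on every objective and strictly better on at least one, so S1 dominates S10.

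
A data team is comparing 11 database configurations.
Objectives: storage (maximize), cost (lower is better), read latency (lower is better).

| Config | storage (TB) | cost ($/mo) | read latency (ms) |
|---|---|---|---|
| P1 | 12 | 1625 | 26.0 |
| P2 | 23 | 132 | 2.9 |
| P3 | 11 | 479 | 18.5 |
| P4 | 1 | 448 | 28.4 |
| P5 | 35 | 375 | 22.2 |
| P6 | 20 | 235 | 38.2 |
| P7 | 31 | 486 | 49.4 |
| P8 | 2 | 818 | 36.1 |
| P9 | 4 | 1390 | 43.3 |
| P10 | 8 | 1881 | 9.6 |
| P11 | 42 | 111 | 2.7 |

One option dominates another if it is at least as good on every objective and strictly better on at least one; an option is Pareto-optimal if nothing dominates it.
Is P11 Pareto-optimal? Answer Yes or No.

P1: worse on storage (12 vs 42).
P2: worse on storage (23 vs 42).
P3: worse on storage (11 vs 42).
P4: worse on storage (1 vs 42).
P5: worse on storage (35 vs 42).
P6: worse on storage (20 vs 42).
P7: worse on storage (31 vs 42).
P8: worse on storage (2 vs 42).
P9: worse on storage (4 vs 42).
P10: worse on storage (8 vs 42).
No option is at least as good as P11 on every objective and strictly better on one.

Yes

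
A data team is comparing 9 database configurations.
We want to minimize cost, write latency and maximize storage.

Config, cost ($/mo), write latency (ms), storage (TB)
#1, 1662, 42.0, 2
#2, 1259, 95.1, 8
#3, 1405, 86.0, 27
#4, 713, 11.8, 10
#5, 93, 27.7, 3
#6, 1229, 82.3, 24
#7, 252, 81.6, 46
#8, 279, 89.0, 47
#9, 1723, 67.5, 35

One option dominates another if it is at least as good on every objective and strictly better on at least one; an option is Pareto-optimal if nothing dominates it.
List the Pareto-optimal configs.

#1: dominated by #4 (cost 713≤1662, write latency 11.8≤42.0, storage 10≥2).
#2: dominated by #4 (cost 713≤1259, write latency 11.8≤95.1, storage 10≥8).
#3: dominated by #7 (cost 252≤1405, write latency 81.6≤86.0, storage 46≥27).
#4: not dominated (best write latency).
#5: not dominated (best cost).
#6: dominated by #7 (cost 252≤1229, write latency 81.6≤82.3, storage 46≥24).
#7: not dominated.
#8: not dominated (best storage).
#9: not dominated.

#4, #5, #7, #8, #9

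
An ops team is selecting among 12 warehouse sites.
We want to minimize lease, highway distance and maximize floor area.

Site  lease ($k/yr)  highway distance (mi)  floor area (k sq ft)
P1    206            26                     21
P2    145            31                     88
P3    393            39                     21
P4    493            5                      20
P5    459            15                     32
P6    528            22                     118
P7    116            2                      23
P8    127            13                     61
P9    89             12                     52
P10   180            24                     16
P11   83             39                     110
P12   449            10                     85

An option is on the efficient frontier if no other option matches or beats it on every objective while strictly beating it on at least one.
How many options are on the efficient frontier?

7

P1: dominated by P7 (lease 116≤206, highway distance 2≤26, floor area 23≥21).
P2: not dominated.
P3: dominated by P1 (lease 206≤393, highway distance 26≤39, floor area 21≥21).
P4: dominated by P7 (lease 116≤493, highway distance 2≤5, floor area 23≥20).
P5: dominated by P8 (lease 127≤459, highway distance 13≤15, floor area 61≥32).
P6: not dominated (best floor area).
P7: not dominated (best highway distance).
P8: not dominated.
P9: not dominated.
P10: dominated by P7 (lease 116≤180, highway distance 2≤24, floor area 23≥16).
P11: not dominated (best lease).
P12: not dominated.
Pareto-optimal: P2, P6, P7, P8, P9, P11, P12 → 7.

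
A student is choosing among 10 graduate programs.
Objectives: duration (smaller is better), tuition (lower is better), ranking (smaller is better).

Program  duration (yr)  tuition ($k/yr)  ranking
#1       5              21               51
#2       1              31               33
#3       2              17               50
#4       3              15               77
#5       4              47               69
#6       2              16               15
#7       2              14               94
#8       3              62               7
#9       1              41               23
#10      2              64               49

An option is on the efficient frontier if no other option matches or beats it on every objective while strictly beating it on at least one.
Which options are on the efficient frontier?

#2, #4, #6, #7, #8, #9

#1: dominated by #3 (duration 2≤5, tuition 17≤21, ranking 50≤51).
#2: not dominated.
#3: dominated by #6 (duration 2≤2, tuition 16≤17, ranking 15≤50).
#4: not dominated.
#5: dominated by #2 (duration 1≤4, tuition 31≤47, ranking 33≤69).
#6: not dominated.
#7: not dominated (best tuition).
#8: not dominated (best ranking).
#9: not dominated.
#10: dominated by #2 (duration 1≤2, tuition 31≤64, ranking 33≤49).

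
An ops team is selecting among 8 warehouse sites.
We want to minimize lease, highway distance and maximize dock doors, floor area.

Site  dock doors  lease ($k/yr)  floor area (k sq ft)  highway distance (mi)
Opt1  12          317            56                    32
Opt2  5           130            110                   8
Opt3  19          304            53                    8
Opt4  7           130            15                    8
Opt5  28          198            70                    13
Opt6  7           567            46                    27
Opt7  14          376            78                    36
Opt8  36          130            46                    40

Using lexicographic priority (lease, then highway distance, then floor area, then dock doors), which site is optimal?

First minimize lease: best is 130, kept {Opt2, Opt4, Opt8}.
Then minimize highway distance: best is 8, kept {Opt2, Opt4}.
Then maximize floor area: best is 110, kept {Opt2}.

Opt2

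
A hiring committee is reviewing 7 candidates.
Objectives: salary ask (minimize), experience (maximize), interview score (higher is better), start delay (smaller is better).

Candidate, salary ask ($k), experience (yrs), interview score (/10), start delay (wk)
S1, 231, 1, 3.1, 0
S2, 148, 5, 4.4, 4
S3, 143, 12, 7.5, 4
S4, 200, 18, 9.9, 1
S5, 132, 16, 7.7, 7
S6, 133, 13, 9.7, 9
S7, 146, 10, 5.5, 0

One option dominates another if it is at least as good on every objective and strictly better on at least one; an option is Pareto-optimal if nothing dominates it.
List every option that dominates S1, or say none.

S7

S7: salary ask 146≤231, experience 10≥1, interview score 5.5≥3.1, start delay 0≤0 — dominates S1.
Others (S2, S3, S4, S5, S6) are each worse than S1 on at least one objective.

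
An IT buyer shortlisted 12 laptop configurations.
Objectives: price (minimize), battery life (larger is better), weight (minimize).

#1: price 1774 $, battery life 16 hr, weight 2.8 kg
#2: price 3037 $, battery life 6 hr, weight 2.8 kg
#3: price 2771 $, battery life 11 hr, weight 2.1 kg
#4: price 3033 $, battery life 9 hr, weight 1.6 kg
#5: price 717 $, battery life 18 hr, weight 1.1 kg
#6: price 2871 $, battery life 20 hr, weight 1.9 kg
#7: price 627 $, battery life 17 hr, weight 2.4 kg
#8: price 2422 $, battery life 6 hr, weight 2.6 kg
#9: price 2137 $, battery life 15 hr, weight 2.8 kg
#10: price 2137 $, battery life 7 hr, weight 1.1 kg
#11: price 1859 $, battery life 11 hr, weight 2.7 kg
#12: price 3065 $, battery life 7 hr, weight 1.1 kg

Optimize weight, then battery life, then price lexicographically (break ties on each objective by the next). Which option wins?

First minimize weight: best is 1.1, kept {#5, #10, #12}.
Then maximize battery life: best is 18, kept {#5}.

#5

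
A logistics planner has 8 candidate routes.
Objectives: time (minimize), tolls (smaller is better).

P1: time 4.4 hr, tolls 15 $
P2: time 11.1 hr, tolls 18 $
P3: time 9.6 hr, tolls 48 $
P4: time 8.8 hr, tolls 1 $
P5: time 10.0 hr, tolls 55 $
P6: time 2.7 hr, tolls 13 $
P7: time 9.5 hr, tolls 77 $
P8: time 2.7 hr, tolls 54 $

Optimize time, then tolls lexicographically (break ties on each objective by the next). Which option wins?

P6

First minimize time: best is 2.7, kept {P6, P8}.
Then minimize tolls: best is 13, kept {P6}.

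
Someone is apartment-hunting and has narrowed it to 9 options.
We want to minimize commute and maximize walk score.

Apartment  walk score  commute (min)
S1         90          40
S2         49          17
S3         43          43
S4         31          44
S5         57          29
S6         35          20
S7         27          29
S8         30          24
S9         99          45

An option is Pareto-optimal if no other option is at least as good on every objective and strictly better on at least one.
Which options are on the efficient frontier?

S1, S2, S5, S9

S1: not dominated.
S2: not dominated (best commute).
S3: dominated by S1 (walk score 90≥43, commute 40≤43).
S4: dominated by S1 (walk score 90≥31, commute 40≤44).
S5: not dominated.
S6: dominated by S2 (walk score 49≥35, commute 17≤20).
S7: dominated by S2 (walk score 49≥27, commute 17≤29).
S8: dominated by S2 (walk score 49≥30, commute 17≤24).
S9: not dominated (best walk score).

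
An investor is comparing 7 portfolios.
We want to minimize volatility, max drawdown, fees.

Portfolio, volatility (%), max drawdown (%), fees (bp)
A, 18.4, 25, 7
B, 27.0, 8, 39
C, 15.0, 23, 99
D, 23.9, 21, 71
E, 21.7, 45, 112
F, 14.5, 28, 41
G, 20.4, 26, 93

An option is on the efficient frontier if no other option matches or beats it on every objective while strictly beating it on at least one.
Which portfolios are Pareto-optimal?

A: not dominated (best fees).
B: not dominated (best max drawdown).
C: not dominated.
D: not dominated.
E: dominated by A (volatility 18.4≤21.7, max drawdown 25≤45, fees 7≤112).
F: not dominated (best volatility).
G: dominated by A (volatility 18.4≤20.4, max drawdown 25≤26, fees 7≤93).

A, B, C, D, F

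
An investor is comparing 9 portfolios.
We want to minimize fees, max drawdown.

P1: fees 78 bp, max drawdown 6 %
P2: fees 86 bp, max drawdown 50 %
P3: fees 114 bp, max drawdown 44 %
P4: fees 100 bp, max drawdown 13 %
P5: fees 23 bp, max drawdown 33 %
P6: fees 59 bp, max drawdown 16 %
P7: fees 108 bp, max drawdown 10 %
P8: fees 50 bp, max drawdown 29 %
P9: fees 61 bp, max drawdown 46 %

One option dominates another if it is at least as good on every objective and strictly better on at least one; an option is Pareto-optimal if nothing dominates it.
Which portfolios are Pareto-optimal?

P1, P5, P6, P8

P1: not dominated (best max drawdown).
P2: dominated by P1 (fees 78≤86, max drawdown 6≤50).
P3: dominated by P1 (fees 78≤114, max drawdown 6≤44).
P4: dominated by P1 (fees 78≤100, max drawdown 6≤13).
P5: not dominated (best fees).
P6: not dominated.
P7: dominated by P1 (fees 78≤108, max drawdown 6≤10).
P8: not dominated.
P9: dominated by P5 (fees 23≤61, max drawdown 33≤46).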